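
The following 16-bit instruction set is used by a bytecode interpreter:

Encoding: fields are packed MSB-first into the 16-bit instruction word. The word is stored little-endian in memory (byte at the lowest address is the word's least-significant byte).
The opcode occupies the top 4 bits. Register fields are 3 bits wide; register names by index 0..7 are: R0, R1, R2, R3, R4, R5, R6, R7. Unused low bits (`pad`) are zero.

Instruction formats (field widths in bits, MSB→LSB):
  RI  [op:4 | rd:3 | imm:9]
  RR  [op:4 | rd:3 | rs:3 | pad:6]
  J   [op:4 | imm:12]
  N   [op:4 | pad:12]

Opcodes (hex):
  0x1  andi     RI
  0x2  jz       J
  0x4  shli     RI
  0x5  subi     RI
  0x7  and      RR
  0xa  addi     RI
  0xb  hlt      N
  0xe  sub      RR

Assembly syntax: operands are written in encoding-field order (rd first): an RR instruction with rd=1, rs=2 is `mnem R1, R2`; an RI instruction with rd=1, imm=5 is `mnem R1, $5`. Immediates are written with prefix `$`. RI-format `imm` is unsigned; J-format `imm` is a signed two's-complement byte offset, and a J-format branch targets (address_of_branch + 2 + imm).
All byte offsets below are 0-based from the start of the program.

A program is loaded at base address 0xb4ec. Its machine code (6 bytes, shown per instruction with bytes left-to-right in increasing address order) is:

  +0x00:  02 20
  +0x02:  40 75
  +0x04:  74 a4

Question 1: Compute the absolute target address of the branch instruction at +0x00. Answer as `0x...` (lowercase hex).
off 0x00: read 02 20 as little → 0x2002
  top 4b → 0x2 → jz [J]
  imm@[11:0]=0x2 ⇒ $2
  target = base 0xb4ec + off 0x00 + 2 + imm 2 = 0xb4f0

0xb4f0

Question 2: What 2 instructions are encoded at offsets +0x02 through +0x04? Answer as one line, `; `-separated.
@+02  little-endian(40 75) = 0x7540
  opcode bits[15:12]=0x7: and/RR
  rd@[11:9]=0x2 ⇒ R2
  rs@[8:6]=0x5 ⇒ R5
@+04  little-endian(74 a4) = 0xa474
  opcode bits[15:12]=0xa: addi/RI
  rd@[11:9]=0x2 ⇒ R2
  imm@[8:0]=0x74 ⇒ $116

and R2, R5; addi R2, $116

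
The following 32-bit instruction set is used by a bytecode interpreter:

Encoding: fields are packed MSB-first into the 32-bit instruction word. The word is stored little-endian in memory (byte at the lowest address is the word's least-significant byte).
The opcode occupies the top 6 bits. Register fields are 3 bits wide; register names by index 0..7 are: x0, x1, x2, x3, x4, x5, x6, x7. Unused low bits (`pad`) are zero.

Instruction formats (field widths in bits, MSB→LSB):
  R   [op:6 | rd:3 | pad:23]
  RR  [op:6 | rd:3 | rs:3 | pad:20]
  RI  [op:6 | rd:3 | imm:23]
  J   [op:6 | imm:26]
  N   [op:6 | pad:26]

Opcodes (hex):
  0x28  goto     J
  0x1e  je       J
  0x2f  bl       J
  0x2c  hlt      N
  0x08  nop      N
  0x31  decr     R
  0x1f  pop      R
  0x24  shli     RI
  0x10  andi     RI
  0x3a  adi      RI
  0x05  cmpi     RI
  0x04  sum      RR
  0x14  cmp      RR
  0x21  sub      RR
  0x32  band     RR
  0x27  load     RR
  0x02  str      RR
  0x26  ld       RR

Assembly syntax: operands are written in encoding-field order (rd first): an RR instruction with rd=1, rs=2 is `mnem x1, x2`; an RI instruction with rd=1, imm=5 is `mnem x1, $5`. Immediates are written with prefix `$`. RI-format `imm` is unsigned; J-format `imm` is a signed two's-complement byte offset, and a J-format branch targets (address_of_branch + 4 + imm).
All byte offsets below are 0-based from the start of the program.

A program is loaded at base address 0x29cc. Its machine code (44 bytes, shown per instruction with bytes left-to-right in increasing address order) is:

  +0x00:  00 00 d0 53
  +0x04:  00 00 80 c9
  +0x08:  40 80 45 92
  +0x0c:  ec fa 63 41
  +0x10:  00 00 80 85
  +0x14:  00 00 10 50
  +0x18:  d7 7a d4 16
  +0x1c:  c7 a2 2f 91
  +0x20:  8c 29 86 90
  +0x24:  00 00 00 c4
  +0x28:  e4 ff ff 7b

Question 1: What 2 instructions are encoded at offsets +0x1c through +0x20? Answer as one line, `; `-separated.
@+1c  little-endian(c7 a2 2f 91) = 0x912fa2c7
  top 6b → 0x24 → shli [RI]
  rd: (w>>23)&0x7=0x2 → x2
  imm: (w>>0)&0x7fffff=0x2fa2c7 → $3121863
@+20  little-endian(8c 29 86 90) = 0x9086298c
  top 6b → 0x24 → shli [RI]
  rd: (w>>23)&0x7=0x1 → x1
  imm: (w>>0)&0x7fffff=0x6298c → $403852

shli x2, $3121863; shli x1, $403852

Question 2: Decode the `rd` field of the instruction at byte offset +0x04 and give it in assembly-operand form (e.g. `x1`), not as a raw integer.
x3

+0x04: 00 00 80 c9 ⇒ word 0xc9800000 (little)
  op=0xc9800000>>26=0x32 ⇒ band (RR)
  rd@[25:23]=0x3 ⇒ x3
  rs@[22:20]=0x0 ⇒ x0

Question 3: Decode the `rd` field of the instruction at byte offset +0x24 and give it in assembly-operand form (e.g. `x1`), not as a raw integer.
x0

+0x24: 00 00 00 c4 ⇒ word 0xc4000000 (little)
  top 6b → 0x31 → decr [R]
  [25:23] rd=0 = x0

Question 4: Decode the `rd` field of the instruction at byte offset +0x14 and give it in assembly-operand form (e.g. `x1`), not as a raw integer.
x0

off 0x14: read 00 00 10 50 as little → 0x50100000
  opcode bits[31:26]=0x14: cmp/RR
  [25:23] rd=0 = x0
  [22:20] rs=1 = x1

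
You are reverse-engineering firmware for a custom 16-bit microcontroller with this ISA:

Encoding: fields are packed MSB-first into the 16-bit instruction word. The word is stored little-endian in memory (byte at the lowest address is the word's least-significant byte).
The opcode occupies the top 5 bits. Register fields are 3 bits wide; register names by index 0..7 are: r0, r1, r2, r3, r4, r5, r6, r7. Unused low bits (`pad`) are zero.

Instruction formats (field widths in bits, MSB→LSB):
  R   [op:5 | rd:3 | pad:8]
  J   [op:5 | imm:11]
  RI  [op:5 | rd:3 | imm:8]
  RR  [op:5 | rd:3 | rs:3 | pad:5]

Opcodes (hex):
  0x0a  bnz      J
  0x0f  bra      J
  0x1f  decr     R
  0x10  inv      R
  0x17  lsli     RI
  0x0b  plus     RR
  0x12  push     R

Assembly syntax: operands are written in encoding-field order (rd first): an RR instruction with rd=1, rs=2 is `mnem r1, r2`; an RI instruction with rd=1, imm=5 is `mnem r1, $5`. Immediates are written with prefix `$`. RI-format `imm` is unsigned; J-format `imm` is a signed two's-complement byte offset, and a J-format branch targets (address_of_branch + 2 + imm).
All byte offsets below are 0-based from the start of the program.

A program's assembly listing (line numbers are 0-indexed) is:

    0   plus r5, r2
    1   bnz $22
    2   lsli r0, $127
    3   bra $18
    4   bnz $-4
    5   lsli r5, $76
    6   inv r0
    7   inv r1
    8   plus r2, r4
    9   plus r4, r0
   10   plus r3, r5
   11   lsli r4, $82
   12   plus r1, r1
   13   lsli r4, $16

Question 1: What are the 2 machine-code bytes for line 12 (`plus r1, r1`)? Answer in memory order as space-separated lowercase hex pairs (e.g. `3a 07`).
20 59

line 12 (plus): pack op=0xb:5|rd=1:3|rs=1:3|pad=0:5 = 0x5920; little→ 20 59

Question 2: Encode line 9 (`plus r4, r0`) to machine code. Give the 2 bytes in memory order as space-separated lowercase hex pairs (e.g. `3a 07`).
00 5c

L9: plus op=0xb:5|rd=4:3|rs=0:3|pad=0:5 ⇒ 0x5c00 ⇒ little 00 5c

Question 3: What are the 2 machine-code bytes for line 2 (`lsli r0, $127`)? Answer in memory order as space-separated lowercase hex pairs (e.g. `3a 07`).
line 2 (lsli): pack op=0x17:5|rd=0:3|imm=127:8 = 0xb87f; little→ 7f b8

7f b8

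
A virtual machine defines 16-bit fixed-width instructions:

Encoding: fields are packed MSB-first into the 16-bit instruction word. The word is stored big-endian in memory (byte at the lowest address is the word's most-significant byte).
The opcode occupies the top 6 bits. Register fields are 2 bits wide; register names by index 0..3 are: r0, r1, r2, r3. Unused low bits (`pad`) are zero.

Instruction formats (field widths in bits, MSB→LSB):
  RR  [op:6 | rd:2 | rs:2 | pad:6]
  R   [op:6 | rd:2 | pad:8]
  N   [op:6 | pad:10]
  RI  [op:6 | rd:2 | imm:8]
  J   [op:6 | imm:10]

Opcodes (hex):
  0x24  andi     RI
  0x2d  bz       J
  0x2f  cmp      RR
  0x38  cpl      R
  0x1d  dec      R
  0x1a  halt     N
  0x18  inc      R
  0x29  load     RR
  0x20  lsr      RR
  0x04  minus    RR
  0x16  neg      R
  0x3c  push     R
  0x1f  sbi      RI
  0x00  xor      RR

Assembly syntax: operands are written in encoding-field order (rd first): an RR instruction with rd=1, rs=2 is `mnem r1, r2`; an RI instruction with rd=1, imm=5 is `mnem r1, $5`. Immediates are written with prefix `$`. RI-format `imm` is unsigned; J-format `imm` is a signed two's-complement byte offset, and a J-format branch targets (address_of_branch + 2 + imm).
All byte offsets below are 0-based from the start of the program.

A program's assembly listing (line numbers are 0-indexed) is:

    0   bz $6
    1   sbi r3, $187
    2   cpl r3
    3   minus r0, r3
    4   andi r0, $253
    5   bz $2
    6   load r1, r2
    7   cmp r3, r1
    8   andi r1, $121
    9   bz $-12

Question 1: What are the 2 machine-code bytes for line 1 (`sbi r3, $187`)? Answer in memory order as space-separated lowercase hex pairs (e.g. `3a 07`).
7f bb

line 1 (sbi): pack op=0x1f:6|rd=3:2|imm=187:8 = 0x7fbb; big→ 7f bb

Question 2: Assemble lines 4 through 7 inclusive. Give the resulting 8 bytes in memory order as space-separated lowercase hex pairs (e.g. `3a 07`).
90 fd b4 02 a5 80 bf 40

L4: andi op=0x24:6|rd=0:2|imm=253:8 ⇒ 0x90fd ⇒ big 90 fd
L5: bz op=0x2d:6|imm=2:10 ⇒ 0xb402 ⇒ big b4 02
L6: load op=0x29:6|rd=1:2|rs=2:2|pad=0:6 ⇒ 0xa580 ⇒ big a5 80
L7: cmp op=0x2f:6|rd=3:2|rs=1:2|pad=0:6 ⇒ 0xbf40 ⇒ big bf 40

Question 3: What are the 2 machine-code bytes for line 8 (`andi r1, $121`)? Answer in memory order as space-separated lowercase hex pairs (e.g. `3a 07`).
line 8 (andi): pack op=0x24:6|rd=1:2|imm=121:8 = 0x9179; big→ 91 79

91 79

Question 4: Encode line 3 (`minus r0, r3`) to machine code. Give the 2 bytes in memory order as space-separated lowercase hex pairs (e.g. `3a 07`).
3. minus fields op=0x4:6|rd=0:2|rs=3:2|pad=0:6 → word 10c0h → 10 c0

10 c0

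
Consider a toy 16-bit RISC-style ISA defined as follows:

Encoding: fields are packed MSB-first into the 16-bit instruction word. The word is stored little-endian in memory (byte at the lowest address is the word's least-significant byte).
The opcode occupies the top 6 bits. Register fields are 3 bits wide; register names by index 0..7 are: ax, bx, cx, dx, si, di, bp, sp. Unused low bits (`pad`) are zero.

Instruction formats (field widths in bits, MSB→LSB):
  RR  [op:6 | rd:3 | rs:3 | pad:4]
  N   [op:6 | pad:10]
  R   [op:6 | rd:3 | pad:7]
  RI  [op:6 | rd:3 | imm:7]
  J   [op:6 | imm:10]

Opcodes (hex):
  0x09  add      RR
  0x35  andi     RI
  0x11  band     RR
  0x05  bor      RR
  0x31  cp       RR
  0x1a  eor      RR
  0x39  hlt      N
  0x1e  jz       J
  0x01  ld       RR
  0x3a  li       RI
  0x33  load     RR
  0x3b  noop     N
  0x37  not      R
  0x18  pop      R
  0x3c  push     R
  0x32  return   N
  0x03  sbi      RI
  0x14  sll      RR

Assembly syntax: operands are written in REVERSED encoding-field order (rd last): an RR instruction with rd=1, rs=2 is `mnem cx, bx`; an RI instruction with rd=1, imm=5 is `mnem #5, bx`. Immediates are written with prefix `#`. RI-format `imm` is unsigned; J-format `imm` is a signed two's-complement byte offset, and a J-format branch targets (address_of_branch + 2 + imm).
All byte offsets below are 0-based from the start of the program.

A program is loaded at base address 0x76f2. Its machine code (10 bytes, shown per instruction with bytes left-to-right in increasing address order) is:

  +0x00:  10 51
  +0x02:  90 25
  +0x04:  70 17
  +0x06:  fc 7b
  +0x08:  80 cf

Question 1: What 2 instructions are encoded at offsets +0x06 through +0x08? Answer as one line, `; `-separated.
[06] fc 7b → 0x7bfc
  opcode bits[15:10]=0x1e: jz/J
  imm: (w>>0)&0x3ff=0x3fc (s10→-4) → #-4
[08] 80 cf → 0xcf80
  opcode bits[15:10]=0x33: load/RR
  rd: (w>>7)&0x7=0x7 → sp
  rs: (w>>4)&0x7=0x0 → ax

jz #-4; load ax, sp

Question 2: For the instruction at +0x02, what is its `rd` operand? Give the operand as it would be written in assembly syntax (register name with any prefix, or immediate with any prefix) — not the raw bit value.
[02] 90 25 → 0x2590
  opcode bits[15:10]=0x9: add/RR
  rd: (w>>7)&0x7=0x3 → dx
  rs: (w>>4)&0x7=0x1 → bx

dx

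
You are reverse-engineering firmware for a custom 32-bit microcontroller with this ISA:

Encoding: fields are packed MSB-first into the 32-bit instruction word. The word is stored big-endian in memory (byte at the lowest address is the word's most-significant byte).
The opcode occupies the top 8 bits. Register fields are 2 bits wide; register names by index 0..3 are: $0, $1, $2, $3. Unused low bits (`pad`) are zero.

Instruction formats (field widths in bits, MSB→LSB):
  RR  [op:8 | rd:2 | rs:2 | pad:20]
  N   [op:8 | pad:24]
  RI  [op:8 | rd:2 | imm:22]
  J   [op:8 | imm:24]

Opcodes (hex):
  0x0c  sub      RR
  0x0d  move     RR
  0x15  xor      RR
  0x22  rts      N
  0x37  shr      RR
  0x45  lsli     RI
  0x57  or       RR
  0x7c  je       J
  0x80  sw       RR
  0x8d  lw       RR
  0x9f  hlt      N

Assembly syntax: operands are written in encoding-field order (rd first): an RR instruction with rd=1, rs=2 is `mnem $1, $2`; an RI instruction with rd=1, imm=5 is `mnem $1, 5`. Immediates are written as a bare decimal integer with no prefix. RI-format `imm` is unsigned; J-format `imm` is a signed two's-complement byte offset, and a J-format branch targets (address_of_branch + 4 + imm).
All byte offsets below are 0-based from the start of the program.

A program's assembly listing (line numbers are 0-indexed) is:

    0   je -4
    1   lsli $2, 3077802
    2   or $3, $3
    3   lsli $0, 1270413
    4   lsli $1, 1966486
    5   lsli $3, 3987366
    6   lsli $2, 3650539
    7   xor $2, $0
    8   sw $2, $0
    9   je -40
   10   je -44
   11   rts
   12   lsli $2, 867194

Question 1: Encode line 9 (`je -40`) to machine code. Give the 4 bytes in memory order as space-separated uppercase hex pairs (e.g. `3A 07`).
7C FF FF D8

9. je fields op=0x7c:8|imm=-40:24 → word 7cffffd8h → 7c ff ff d8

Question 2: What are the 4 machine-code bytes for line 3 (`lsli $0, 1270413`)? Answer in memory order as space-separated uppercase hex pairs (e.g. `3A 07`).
45 13 62 8D

line 3 (lsli): pack op=0x45:8|rd=0:2|imm=1270413:22 = 0x4513628d; big→ 45 13 62 8d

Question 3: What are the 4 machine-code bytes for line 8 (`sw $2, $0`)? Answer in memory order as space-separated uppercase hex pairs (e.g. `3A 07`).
80 80 00 00

L8: sw op=0x80:8|rd=2:2|rs=0:2|pad=0:20 ⇒ 0x80800000 ⇒ big 80 80 00 00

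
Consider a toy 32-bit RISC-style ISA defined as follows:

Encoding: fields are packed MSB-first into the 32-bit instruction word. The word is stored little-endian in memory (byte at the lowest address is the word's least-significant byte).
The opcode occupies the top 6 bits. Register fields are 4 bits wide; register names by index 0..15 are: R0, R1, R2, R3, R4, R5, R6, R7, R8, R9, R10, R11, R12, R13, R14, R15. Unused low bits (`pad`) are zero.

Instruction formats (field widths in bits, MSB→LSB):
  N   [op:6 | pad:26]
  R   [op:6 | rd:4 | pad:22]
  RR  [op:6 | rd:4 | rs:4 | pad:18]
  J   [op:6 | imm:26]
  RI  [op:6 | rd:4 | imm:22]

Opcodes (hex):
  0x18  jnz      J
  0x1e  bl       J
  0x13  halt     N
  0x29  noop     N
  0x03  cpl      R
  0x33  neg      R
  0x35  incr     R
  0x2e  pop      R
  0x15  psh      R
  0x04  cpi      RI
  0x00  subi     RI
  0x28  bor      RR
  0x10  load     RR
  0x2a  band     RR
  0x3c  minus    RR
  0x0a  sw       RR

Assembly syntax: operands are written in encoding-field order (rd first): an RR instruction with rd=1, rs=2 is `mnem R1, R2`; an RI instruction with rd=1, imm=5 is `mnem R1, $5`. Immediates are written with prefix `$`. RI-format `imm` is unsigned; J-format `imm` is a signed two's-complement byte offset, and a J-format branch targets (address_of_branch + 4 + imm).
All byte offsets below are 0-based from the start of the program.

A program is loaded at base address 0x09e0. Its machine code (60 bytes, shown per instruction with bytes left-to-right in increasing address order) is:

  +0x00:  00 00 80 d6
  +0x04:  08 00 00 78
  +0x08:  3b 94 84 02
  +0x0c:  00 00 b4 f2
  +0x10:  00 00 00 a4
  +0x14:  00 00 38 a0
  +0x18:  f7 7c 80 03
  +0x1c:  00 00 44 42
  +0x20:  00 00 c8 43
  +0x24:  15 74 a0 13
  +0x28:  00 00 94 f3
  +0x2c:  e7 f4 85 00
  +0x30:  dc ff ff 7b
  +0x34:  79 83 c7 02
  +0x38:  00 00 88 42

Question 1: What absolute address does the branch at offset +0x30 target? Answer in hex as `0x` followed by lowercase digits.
0x09f0

[30] dc ff ff 7b → 0x7bffffdc
  op=0x7bffffdc>>26=0x1e ⇒ bl (J)
  [25:0] imm=67108828 (s26→-36) = $-36
  target = base 0x09e0 + off 0x30 + 4 + imm -36 = 0x09f0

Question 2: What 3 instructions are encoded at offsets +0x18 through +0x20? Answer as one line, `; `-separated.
subi R14, $31991; load R9, R1; load R15, R2

@+18  little-endian(f7 7c 80 03) = 0x03807cf7
  top 6b → 0x0 → subi [RI]
  [25:22] rd=14 = R14
  [21:0] imm=31991 = $31991
@+1c  little-endian(00 00 44 42) = 0x42440000
  top 6b → 0x10 → load [RR]
  [25:22] rd=9 = R9
  [21:18] rs=1 = R1
@+20  little-endian(00 00 c8 43) = 0x43c80000
  top 6b → 0x10 → load [RR]
  [25:22] rd=15 = R15
  [21:18] rs=2 = R2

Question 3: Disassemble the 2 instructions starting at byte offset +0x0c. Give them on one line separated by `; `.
minus R10, R13; noop

off 0x0c: read 00 00 b4 f2 as little → 0xf2b40000
  op=0xf2b40000>>26=0x3c ⇒ minus (RR)
  [25:22] rd=10 = R10
  [21:18] rs=13 = R13
off 0x10: read 00 00 00 a4 as little → 0xa4000000
  op=0xa4000000>>26=0x29 ⇒ noop (N)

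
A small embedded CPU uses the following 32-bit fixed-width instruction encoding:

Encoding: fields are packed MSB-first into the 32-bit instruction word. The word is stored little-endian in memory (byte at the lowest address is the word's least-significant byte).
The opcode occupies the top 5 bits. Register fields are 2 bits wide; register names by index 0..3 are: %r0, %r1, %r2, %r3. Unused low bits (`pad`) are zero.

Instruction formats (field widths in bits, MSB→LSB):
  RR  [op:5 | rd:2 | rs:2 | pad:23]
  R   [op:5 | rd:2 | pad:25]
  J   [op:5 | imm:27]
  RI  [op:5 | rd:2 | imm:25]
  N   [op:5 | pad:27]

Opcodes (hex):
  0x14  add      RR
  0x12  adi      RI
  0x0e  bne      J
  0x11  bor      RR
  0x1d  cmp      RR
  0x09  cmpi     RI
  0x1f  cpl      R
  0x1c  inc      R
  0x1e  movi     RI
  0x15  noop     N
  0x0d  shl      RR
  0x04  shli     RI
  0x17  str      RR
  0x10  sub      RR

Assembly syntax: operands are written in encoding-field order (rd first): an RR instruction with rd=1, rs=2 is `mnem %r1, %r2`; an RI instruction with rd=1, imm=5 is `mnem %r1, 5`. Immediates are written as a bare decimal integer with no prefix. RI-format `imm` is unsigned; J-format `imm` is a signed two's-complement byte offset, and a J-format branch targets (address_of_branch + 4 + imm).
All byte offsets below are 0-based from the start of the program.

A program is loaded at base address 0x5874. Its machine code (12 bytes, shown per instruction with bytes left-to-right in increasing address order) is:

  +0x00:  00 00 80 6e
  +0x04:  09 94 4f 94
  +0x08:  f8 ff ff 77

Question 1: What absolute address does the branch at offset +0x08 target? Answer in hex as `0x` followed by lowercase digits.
0x5878

[08] f8 ff ff 77 → 0x77fffff8
  top 5b → 0xe → bne [J]
  [26:0] imm=134217720 (s27→-8) = -8
  target = base 0x5874 + off 0x08 + 4 + imm -8 = 0x5878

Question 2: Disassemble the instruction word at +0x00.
+0x00: 00 00 80 6e ⇒ word 0x6e800000 (little)
  opcode bits[31:27]=0xd: shl/RR
  rd@[26:25]=0x3 ⇒ %r3
  rs@[24:23]=0x1 ⇒ %r1

shl %r3, %r1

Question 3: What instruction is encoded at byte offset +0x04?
adi %r2, 5215241

@+04  little-endian(09 94 4f 94) = 0x944f9409
  op=0x944f9409>>27=0x12 ⇒ adi (RI)
  [26:25] rd=2 = %r2
  [24:0] imm=5215241 = 5215241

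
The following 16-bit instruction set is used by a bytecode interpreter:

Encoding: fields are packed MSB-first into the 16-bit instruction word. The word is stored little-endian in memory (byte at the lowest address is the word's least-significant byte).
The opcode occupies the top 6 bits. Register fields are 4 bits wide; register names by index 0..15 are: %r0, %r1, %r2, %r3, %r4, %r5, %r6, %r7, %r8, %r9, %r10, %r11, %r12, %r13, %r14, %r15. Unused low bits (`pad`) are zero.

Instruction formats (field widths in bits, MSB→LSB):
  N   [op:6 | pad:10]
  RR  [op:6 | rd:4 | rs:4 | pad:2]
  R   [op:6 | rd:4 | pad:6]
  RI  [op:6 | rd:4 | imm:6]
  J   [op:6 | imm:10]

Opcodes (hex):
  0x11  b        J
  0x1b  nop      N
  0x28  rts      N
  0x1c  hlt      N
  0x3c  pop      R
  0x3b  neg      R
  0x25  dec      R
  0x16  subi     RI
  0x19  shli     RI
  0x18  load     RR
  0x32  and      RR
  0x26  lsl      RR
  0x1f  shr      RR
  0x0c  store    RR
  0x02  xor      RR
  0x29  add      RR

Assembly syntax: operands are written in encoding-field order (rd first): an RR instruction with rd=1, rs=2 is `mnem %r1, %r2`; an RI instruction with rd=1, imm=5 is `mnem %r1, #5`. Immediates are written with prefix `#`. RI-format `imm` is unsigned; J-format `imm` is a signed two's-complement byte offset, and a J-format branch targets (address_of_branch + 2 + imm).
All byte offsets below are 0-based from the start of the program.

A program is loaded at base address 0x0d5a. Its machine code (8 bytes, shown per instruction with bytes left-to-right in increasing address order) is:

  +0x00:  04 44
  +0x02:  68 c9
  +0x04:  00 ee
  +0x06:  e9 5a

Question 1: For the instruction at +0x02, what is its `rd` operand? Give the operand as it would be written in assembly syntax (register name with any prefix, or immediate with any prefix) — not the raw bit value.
%r5

[02] 68 c9 → 0xc968
  opcode bits[15:10]=0x32: and/RR
  rd: (w>>6)&0xf=0x5 → %r5
  rs: (w>>2)&0xf=0xa → %r10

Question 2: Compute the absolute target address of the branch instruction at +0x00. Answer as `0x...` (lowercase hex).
[00] 04 44 → 0x4404
  top 6b → 0x11 → b [J]
  imm: (w>>0)&0x3ff=0x4 → #4
  target = base 0x0d5a + off 0x00 + 2 + imm 4 = 0x0d60

0x0d60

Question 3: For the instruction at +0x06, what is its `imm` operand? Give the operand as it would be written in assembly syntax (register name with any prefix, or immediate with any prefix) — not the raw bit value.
#41

off 0x06: read e9 5a as little → 0x5ae9
  op=0x5ae9>>10=0x16 ⇒ subi (RI)
  rd: (w>>6)&0xf=0xb → %r11
  imm: (w>>0)&0x3f=0x29 → #41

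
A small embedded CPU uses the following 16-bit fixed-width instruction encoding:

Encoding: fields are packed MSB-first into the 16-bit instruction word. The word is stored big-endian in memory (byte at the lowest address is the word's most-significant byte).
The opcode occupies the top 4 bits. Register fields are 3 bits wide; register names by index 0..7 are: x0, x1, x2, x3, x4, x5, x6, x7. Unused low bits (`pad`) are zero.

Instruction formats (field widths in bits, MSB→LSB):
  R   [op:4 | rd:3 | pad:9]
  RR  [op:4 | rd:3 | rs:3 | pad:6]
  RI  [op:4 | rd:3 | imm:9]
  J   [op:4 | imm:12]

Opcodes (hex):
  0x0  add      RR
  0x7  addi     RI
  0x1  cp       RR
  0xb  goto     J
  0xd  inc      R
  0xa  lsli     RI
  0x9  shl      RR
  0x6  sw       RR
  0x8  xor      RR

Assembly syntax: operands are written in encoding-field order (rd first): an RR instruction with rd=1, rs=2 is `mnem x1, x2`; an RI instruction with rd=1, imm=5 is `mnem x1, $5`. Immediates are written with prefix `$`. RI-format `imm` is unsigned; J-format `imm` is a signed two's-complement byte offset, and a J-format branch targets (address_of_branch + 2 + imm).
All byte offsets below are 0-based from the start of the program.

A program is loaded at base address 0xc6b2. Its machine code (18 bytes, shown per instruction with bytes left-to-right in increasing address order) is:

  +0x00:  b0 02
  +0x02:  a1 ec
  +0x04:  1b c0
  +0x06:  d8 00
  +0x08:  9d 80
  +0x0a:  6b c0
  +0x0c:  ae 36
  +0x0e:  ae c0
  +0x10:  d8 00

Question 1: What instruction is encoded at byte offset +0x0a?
+0x0a: 6b c0 ⇒ word 0x6bc0 (big)
  top 4b → 0x6 → sw [RR]
  rd: (w>>9)&0x7=0x5 → x5
  rs: (w>>6)&0x7=0x7 → x7

sw x5, x7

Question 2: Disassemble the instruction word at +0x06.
+0x06: d8 00 ⇒ word 0xd800 (big)
  top 4b → 0xd → inc [R]
  [11:9] rd=4 = x4

inc x4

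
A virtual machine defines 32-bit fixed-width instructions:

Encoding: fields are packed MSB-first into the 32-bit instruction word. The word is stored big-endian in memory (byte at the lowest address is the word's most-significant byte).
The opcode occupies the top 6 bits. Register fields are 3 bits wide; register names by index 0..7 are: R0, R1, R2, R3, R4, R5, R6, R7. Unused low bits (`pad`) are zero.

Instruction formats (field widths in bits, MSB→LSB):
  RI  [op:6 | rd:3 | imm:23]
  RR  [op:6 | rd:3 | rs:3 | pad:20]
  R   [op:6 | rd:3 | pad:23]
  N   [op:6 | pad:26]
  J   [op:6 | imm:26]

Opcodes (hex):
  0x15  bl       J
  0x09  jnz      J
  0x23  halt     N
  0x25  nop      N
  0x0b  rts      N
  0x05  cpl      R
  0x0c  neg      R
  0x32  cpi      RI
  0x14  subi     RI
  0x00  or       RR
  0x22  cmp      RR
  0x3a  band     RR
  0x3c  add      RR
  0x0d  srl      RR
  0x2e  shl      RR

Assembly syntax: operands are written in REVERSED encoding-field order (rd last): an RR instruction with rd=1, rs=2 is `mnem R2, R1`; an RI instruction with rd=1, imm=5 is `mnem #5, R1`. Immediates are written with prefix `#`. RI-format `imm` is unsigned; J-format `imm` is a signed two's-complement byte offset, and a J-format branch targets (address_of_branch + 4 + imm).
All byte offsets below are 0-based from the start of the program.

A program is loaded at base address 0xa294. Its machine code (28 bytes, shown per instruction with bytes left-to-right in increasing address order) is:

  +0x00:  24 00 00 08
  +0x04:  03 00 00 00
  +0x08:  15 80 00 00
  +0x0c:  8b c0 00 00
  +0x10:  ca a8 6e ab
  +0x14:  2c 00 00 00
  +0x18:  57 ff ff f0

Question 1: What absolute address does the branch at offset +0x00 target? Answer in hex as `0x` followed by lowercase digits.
+0x00: 24 00 00 08 ⇒ word 0x24000008 (big)
  top 6b → 0x9 → jnz [J]
  [25:0] imm=8 = #8
  target = base 0xa294 + off 0x00 + 4 + imm 8 = 0xa2a0

0xa2a0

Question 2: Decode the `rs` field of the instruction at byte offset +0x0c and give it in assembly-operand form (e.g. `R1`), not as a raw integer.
off 0x0c: read 8b c0 00 00 as big → 0x8bc00000
  op=0x8bc00000>>26=0x22 ⇒ cmp (RR)
  [25:23] rd=7 = R7
  [22:20] rs=4 = R4

R4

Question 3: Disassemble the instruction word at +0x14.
+0x14: 2c 00 00 00 ⇒ word 0x2c000000 (big)
  opcode bits[31:26]=0xb: rts/N

rts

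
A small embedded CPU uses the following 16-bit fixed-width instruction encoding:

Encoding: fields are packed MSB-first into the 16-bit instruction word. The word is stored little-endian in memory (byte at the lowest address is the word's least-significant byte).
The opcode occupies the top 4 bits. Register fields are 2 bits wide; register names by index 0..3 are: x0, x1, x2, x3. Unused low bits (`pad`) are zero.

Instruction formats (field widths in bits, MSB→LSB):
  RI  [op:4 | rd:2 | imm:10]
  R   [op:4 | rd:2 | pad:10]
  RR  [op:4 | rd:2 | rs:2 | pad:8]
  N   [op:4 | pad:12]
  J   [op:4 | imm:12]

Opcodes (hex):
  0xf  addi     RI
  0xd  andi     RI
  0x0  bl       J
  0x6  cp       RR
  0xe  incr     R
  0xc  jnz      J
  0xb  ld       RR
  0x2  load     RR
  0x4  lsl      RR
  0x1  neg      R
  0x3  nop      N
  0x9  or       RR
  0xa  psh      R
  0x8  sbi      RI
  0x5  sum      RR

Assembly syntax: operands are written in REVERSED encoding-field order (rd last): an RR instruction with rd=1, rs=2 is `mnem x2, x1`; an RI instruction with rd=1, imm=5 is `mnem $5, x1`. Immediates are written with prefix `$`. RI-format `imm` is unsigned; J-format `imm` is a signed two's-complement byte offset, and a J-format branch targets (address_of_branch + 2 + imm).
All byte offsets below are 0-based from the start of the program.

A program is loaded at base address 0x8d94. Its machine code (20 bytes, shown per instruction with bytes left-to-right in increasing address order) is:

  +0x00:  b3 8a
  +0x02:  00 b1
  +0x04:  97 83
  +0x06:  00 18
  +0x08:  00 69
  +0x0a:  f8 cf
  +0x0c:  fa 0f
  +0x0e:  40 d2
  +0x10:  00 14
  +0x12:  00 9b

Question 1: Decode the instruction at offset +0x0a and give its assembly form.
[0a] f8 cf → 0xcff8
  top 4b → 0xc → jnz [J]
  imm@[11:0]=0xff8 (s12→-8) ⇒ $-8

jnz $-8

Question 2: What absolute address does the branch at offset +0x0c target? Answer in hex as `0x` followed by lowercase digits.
@+0c  little-endian(fa 0f) = 0x0ffa
  opcode bits[15:12]=0x0: bl/J
  imm@[11:0]=0xffa (s12→-6) ⇒ $-6
  target = base 0x8d94 + off 0x0c + 2 + imm -6 = 0x8d9c

0x8d9c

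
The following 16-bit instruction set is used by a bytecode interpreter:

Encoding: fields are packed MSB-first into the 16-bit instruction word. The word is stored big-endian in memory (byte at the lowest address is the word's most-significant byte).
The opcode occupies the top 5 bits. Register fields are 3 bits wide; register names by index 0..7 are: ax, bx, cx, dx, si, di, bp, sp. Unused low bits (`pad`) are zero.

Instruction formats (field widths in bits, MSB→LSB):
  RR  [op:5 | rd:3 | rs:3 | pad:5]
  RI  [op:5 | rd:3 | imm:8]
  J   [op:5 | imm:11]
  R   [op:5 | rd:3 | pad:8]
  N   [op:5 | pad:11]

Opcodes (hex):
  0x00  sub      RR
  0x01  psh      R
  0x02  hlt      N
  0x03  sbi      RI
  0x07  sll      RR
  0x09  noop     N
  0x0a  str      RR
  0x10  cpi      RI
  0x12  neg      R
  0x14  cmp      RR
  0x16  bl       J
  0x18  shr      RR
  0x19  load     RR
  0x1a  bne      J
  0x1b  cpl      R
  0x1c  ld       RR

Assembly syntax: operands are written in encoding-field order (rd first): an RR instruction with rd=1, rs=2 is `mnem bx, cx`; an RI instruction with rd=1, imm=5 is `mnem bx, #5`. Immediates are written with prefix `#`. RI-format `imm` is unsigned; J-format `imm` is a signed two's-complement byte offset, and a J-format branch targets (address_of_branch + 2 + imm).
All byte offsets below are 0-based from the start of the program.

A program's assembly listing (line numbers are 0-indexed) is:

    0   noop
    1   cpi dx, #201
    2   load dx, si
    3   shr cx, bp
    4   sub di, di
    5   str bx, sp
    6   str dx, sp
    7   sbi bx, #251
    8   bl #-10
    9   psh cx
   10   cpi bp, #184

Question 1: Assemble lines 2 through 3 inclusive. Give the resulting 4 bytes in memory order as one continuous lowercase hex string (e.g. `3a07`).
line 2 (load): pack op=0x19:5|rd=3:3|rs=4:3|pad=0:5 = 0xcb80; big→ cb 80
line 3 (shr): pack op=0x18:5|rd=2:3|rs=6:3|pad=0:5 = 0xc2c0; big→ c2 c0

cb80c2c0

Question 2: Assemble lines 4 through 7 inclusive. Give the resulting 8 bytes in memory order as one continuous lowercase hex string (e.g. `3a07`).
L4: sub op=0x0:5|rd=5:3|rs=5:3|pad=0:5 ⇒ 0x05a0 ⇒ big 05 a0
L5: str op=0xa:5|rd=1:3|rs=7:3|pad=0:5 ⇒ 0x51e0 ⇒ big 51 e0
L6: str op=0xa:5|rd=3:3|rs=7:3|pad=0:5 ⇒ 0x53e0 ⇒ big 53 e0
L7: sbi op=0x3:5|rd=1:3|imm=251:8 ⇒ 0x19fb ⇒ big 19 fb

05a051e053e019fb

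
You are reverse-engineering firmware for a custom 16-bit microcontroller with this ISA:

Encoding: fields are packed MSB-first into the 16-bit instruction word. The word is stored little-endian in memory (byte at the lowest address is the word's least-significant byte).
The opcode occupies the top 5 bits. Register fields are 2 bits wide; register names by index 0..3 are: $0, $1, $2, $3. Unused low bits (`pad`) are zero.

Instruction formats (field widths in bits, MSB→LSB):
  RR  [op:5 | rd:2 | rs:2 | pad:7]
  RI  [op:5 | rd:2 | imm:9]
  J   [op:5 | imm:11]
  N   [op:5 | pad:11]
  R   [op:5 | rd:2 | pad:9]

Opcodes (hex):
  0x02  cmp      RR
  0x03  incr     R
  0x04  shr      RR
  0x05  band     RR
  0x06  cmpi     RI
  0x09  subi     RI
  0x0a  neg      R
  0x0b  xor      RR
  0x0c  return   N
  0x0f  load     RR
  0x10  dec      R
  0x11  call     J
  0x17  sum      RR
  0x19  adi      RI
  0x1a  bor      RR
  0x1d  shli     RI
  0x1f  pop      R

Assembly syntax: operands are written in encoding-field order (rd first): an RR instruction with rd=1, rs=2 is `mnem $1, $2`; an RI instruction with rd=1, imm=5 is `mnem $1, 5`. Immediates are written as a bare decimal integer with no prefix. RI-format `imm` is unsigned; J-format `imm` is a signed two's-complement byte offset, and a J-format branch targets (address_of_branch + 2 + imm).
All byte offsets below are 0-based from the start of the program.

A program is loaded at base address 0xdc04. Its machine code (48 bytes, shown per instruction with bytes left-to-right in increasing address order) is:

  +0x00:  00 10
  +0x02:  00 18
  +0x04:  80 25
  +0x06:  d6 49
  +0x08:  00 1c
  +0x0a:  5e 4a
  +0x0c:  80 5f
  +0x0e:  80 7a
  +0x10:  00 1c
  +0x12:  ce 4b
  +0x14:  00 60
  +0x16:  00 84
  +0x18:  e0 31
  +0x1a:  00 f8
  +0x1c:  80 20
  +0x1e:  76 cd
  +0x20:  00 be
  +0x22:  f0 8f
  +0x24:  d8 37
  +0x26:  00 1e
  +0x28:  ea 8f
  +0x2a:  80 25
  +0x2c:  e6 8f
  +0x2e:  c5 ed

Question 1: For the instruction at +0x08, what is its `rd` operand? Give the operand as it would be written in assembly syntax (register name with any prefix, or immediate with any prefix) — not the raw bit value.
$2

@+08  little-endian(00 1c) = 0x1c00
  opcode bits[15:11]=0x3: incr/R
  rd@[10:9]=0x2 ⇒ $2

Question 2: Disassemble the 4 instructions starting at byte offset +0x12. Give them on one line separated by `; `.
subi $1, 462; return; dec $2; cmpi $0, 480

@+12  little-endian(ce 4b) = 0x4bce
  opcode bits[15:11]=0x9: subi/RI
  rd@[10:9]=0x1 ⇒ $1
  imm@[8:0]=0x1ce ⇒ 462
@+14  little-endian(00 60) = 0x6000
  opcode bits[15:11]=0xc: return/N
@+16  little-endian(00 84) = 0x8400
  opcode bits[15:11]=0x10: dec/R
  rd@[10:9]=0x2 ⇒ $2
@+18  little-endian(e0 31) = 0x31e0
  opcode bits[15:11]=0x6: cmpi/RI
  rd@[10:9]=0x0 ⇒ $0
  imm@[8:0]=0x1e0 ⇒ 480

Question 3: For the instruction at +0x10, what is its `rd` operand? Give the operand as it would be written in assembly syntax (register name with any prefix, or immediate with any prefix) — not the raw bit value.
$2

@+10  little-endian(00 1c) = 0x1c00
  op=0x1c00>>11=0x3 ⇒ incr (R)
  [10:9] rd=2 = $2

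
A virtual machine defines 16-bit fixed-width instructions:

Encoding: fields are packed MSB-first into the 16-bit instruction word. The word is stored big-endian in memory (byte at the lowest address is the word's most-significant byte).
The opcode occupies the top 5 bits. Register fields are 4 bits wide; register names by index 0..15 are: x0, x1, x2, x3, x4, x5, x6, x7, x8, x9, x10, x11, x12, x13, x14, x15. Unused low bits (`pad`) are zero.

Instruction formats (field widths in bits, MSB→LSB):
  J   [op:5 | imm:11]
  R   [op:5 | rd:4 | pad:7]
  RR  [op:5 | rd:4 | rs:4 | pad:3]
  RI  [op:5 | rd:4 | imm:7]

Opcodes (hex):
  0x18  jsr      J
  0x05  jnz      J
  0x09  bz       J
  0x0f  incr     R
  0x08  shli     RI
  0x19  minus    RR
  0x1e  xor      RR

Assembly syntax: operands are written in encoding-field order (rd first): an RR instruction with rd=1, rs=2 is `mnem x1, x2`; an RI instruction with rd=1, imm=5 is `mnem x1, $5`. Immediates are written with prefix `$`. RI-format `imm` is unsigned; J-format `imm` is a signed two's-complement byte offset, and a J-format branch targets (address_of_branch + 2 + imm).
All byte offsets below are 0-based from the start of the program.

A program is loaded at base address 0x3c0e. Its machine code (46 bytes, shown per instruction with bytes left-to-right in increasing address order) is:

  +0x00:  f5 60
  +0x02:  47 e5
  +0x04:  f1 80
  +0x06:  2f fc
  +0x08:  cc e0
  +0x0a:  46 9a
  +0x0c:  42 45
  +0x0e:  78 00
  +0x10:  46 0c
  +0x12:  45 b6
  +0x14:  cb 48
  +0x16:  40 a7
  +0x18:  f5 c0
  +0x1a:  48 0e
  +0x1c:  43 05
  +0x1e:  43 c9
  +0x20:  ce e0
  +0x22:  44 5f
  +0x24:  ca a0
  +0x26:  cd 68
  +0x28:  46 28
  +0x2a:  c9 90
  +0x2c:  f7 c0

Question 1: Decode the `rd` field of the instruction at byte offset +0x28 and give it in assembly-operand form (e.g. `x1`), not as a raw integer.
+0x28: 46 28 ⇒ word 0x4628 (big)
  opcode bits[15:11]=0x8: shli/RI
  rd@[10:7]=0xc ⇒ x12
  imm@[6:0]=0x28 ⇒ $40

x12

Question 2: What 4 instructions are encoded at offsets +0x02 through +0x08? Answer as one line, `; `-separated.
@+02  big-endian(47 e5) = 0x47e5
  op=0x47e5>>11=0x8 ⇒ shli (RI)
  rd@[10:7]=0xf ⇒ x15
  imm@[6:0]=0x65 ⇒ $101
@+04  big-endian(f1 80) = 0xf180
  op=0xf180>>11=0x1e ⇒ xor (RR)
  rd@[10:7]=0x3 ⇒ x3
  rs@[6:3]=0x0 ⇒ x0
@+06  big-endian(2f fc) = 0x2ffc
  op=0x2ffc>>11=0x5 ⇒ jnz (J)
  imm@[10:0]=0x7fc (s11→-4) ⇒ $-4
@+08  big-endian(cc e0) = 0xcce0
  op=0xcce0>>11=0x19 ⇒ minus (RR)
  rd@[10:7]=0x9 ⇒ x9
  rs@[6:3]=0xc ⇒ x12

shli x15, $101; xor x3, x0; jnz $-4; minus x9, x12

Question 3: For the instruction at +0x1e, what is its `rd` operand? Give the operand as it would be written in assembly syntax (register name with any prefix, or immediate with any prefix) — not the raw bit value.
[1e] 43 c9 → 0x43c9
  top 5b → 0x8 → shli [RI]
  rd@[10:7]=0x7 ⇒ x7
  imm@[6:0]=0x49 ⇒ $73

x7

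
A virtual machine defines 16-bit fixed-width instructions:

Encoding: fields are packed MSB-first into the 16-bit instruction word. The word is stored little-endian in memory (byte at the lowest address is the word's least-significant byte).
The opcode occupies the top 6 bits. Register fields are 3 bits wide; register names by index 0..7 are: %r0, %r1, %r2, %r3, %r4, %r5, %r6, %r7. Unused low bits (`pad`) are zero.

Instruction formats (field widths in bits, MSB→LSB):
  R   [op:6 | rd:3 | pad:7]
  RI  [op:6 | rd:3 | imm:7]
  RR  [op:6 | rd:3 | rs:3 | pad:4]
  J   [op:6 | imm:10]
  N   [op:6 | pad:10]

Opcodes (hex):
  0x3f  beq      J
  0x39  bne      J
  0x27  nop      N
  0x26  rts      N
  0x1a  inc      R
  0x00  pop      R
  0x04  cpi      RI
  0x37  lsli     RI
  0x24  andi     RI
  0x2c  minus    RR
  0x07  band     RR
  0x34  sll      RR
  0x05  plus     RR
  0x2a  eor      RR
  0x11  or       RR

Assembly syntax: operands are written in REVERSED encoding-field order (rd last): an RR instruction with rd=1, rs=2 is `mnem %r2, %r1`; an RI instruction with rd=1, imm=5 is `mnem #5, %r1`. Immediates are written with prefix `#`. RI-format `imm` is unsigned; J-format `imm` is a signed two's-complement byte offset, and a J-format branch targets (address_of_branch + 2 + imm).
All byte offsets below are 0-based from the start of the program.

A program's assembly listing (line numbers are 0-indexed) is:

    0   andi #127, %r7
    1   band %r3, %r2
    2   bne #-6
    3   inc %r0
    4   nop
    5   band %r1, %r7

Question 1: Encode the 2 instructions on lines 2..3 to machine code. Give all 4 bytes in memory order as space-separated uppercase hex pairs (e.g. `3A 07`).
FA E7 00 68

line 2 (bne): pack op=0x39:6|imm=-6:10 = 0xe7fa; little→ fa e7
line 3 (inc): pack op=0x1a:6|rd=0:3|pad=0:7 = 0x6800; little→ 00 68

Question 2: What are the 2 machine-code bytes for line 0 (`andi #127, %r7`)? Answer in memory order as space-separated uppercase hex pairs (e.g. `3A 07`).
line 0 (andi): pack op=0x24:6|rd=7:3|imm=127:7 = 0x93ff; little→ ff 93

FF 93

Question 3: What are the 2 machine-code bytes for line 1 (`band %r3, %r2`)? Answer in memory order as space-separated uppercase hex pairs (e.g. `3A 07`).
L1: band op=0x7:6|rd=2:3|rs=3:3|pad=0:4 ⇒ 0x1d30 ⇒ little 30 1d

30 1D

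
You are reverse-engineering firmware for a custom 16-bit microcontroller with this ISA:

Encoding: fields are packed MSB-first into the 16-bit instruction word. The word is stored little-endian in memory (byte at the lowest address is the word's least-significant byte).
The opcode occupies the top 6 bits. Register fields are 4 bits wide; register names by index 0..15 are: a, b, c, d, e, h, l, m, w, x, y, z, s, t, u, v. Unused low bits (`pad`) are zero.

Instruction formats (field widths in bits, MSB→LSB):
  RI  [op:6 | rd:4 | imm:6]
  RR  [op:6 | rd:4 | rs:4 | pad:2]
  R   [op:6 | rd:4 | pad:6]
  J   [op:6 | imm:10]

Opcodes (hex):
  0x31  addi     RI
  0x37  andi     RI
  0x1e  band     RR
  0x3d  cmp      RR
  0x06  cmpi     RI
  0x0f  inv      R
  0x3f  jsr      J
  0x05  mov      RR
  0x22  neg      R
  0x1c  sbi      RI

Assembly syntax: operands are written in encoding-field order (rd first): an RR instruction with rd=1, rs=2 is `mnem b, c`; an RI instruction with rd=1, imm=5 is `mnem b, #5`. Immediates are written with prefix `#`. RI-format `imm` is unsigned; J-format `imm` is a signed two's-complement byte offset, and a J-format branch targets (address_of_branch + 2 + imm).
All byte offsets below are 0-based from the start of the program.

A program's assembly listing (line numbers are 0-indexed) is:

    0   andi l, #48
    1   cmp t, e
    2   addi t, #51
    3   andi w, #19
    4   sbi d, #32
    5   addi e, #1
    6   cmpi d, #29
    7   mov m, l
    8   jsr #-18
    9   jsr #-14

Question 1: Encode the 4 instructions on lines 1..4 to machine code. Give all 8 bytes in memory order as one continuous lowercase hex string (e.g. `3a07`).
1. cmp fields op=0x3d:6|rd=13:4|rs=4:4|pad=0:2 → word f750h → 50 f7
2. addi fields op=0x31:6|rd=13:4|imm=51:6 → word c773h → 73 c7
3. andi fields op=0x37:6|rd=8:4|imm=19:6 → word de13h → 13 de
4. sbi fields op=0x1c:6|rd=3:4|imm=32:6 → word 70e0h → e0 70

50f773c713dee070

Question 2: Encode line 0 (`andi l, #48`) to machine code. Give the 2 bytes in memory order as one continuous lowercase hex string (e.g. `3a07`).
b0dd

0. andi fields op=0x37:6|rd=6:4|imm=48:6 → word ddb0h → b0 dd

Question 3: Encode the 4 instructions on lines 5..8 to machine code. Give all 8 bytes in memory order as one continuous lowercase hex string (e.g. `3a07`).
L5: addi op=0x31:6|rd=4:4|imm=1:6 ⇒ 0xc501 ⇒ little 01 c5
L6: cmpi op=0x6:6|rd=3:4|imm=29:6 ⇒ 0x18dd ⇒ little dd 18
L7: mov op=0x5:6|rd=7:4|rs=6:4|pad=0:2 ⇒ 0x15d8 ⇒ little d8 15
L8: jsr op=0x3f:6|imm=-18:10 ⇒ 0xffee ⇒ little ee ff

01c5dd18d815eeff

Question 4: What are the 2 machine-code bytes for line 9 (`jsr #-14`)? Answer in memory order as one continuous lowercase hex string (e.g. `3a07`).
f2ff

9. jsr fields op=0x3f:6|imm=-14:10 → word fff2h → f2 ff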